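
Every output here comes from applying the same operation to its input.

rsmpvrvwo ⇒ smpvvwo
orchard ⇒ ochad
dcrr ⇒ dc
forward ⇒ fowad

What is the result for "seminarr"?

semina

Each output is the input with this applied: remove every "r".
For "seminarr" the result is "semina".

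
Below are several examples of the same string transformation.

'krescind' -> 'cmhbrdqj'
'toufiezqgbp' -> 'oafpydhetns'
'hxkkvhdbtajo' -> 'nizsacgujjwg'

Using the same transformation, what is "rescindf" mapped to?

What's happening: reverse the string, then shift every letter 1 place backward in the alphabet (wrapping around).
Working it through for "rescindf": intermediate "fdnicser", final "ecmhbrdq".
(Check on "hxkkvhdbtajo": → "ojatbdhvkkxh" → "nizsacgujjwg" ✓)

ecmhbrdq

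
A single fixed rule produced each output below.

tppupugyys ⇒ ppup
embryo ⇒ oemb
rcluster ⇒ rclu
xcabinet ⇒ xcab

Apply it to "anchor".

What's happening: swap the front and back halves of the string, then keep only the last 4 characters.
For "anchor", step one produces "horanc"; step two turns that into "ranc".

ranc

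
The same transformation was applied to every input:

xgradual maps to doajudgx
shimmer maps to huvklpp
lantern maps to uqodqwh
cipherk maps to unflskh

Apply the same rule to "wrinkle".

Each output is the input with this applied: move the last 2 characters to the front (rotate right by 2), then shift every letter 3 places forward in the alphabet (wrapping around).
For "wrinkle" the result is "ohzulqn".

ohzulqn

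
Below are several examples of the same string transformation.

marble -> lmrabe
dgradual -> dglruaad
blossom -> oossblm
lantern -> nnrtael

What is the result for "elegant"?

glntaee

What's happening: sort the characters into alphabetical order, then move the first 3 characters to the end (rotate left by 3).
On "elegant": the first step gives "aeeglnt", and the second then gives "glntaee".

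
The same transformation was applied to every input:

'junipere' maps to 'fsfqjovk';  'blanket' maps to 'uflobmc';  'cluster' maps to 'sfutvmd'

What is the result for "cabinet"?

ufojcbd

Each output is the input with this applied: shift every letter 1 place forward in the alphabet (wrapping around), then reverse the string.
On "cabinet": the first step gives "dbcjofu", and the second then gives "ufojcbd".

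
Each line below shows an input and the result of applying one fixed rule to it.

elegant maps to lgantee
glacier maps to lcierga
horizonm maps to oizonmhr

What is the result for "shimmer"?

The pattern: move the first 2 characters to the end (rotate left by 2), then swap the first and last characters.
For "shimmer", step one produces "immersh"; step two turns that into "hmmersi".

hmmersi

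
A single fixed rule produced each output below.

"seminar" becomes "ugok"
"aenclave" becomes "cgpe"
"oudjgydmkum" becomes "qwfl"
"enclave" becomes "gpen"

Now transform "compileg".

eqor

Looking at the pairs, the operation is to shift every letter 2 places forward in the alphabet (wrapping around), then keep only the first 4 characters.
For "compileg" the result is "eqor".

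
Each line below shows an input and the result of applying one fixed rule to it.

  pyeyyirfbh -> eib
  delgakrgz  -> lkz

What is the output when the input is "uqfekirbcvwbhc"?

Looking at the pairs, the operation is to keep one character in every 3, starting at position 3 (positions 3rd, 6th, 9th, ...).
So "uqfekirbcvwbhc" becomes "ficb".

ficb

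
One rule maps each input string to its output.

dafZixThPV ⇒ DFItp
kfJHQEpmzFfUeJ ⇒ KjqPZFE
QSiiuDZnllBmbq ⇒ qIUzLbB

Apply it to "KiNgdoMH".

Looking at the pairs, the operation is to flip the case of every letter, then keep every other character starting from the first (positions 1st, 3rd, 5th, ...).
Applying both steps to "KiNgdoMH": "kInGDOmh", then "knDm".

knDm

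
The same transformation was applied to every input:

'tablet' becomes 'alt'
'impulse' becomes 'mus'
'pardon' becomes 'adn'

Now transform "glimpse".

lms

Rule — keep every other character starting from the second (positions 2nd, 4th, 6th, ...).
On "glimpse" that produces "lms".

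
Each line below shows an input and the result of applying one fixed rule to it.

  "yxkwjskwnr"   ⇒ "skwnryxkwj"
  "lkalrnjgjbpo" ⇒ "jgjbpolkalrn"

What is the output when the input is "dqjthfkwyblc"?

kwyblcdqjthf

Looking at the pairs, the operation is to swap the front and back halves of the string.
So "dqjthfkwyblc" becomes "kwyblcdqjthf".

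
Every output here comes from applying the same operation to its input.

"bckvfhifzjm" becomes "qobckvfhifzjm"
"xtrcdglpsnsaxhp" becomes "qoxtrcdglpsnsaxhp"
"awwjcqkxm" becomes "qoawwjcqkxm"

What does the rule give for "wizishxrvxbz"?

What's happening: prepend "qo".
"wizishxrvxbz" → "qowizishxrvxbz".

qowizishxrvxbz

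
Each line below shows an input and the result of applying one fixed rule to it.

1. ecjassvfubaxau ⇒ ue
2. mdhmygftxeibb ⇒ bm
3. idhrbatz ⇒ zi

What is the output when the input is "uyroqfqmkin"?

The rule is to move the first character to the end, then keep only the last 2 characters.
On "uyroqfqmkin": the first step gives "yroqfqmkinu", and the second then gives "nu".

nu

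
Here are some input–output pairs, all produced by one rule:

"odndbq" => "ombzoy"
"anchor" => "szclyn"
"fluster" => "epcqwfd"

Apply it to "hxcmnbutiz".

In each case the input is transformed by: shift every letter 11 places forward in the alphabet (wrapping around), then move the last 3 characters to the front (rotate right by 3).
"hxcmnbutiz" → "etksinxymf".
(Check on "anchor": → "lynszc" → "szclyn" ✓)

etksinxymf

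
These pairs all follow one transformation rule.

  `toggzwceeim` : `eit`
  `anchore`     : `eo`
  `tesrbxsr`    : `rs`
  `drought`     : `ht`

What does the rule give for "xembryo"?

mx

What's happening: sort the characters into alphabetical order, then keep one character in every 3, starting at position 3 (positions 3rd, 6th, 9th, ...).
On "xembryo": the first step gives "bemorxy", and the second then gives "mx".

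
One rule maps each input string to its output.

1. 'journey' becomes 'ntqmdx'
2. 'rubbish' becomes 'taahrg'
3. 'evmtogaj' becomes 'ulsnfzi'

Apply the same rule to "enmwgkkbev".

The transformation: shift every letter 1 place backward in the alphabet (wrapping around), then delete the first character.
On "enmwgkkbev": the first step gives "dmlvfjjadu", and the second then gives "mlvfjjadu".

mlvfjjadu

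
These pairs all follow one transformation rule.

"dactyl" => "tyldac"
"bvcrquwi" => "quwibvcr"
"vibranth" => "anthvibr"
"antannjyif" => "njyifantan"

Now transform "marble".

blemar

Each output is the input with this applied: swap the front and back halves of the string.
So "marble" becomes "blemar".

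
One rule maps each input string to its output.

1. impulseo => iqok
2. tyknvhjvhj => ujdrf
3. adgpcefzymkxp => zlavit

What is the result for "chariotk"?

Each output is the input with this applied: shift every letter 4 places backward in the alphabet (wrapping around), then keep every other character starting from the second (positions 2nd, 4th, 6th, ...).
Working it through for "chariotk": intermediate "ydwnekpg", final "dnkg".

dnkg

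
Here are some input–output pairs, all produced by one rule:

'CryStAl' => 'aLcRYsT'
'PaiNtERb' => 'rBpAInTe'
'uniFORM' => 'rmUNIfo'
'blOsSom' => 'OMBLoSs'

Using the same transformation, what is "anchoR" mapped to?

The rule is to move the last 2 characters to the front (rotate right by 2), then flip the case of every letter.
Working it through for "anchoR": intermediate "oRanch", final "OrANCH".

OrANCH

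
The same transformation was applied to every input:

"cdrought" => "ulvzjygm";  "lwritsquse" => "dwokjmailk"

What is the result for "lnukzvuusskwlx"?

dpfdmoccrknkmm

The rule is to take characters alternately from the front and the back (1st, last, 2nd, 2nd-last, ...), then shift every letter 8 places backward in the alphabet (wrapping around).
Applying both steps to "lnukzvuusskwlx": "lxnluwkkzsvsuu", then "dpfdmoccrknkmm".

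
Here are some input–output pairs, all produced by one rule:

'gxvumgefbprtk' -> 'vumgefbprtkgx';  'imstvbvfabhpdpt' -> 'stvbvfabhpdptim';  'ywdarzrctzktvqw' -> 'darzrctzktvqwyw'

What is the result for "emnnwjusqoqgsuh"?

Looking at the pairs, the operation is to move the first 2 characters to the end (rotate left by 2).
On "emnnwjusqoqgsuh" that produces "nnwjusqoqgsuhem".

nnwjusqoqgsuhem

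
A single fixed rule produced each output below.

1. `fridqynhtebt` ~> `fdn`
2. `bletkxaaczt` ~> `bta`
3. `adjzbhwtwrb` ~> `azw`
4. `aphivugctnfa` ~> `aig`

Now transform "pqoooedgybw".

In each case the input is transformed by: delete the last 3 characters, then keep one character in every 3, starting at position 1 (positions 1st, 4th, 7th, ...).
For "pqoooedgybw", step one produces "pqoooedg"; step two turns that into "pod".
(Check on "adjzbhwtwrb": → "adjzbhwt" → "azw" ✓)

pod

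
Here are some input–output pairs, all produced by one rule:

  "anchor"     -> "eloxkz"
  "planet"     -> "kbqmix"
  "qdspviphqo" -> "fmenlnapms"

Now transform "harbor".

yloexo

The transformation: shift every letter 3 places backward in the alphabet (wrapping around), then swap the front and back halves of the string.
For "harbor", step one produces "exoylo"; step two turns that into "yloexo".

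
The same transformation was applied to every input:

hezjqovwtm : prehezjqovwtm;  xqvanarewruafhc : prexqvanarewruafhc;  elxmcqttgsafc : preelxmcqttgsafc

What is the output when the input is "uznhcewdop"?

preuznhcewdop

Looking at the pairs, the operation is to prepend "pre".
On "uznhcewdop" that produces "preuznhcewdop".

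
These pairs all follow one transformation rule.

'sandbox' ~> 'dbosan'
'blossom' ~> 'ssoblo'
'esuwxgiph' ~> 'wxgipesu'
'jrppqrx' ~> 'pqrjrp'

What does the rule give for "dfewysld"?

Each output is the input with this applied: delete the last character, then move the first 3 characters to the end (rotate left by 3).
For "dfewysld", step one produces "dfewysl"; step two turns that into "wysldfe".

wysldfe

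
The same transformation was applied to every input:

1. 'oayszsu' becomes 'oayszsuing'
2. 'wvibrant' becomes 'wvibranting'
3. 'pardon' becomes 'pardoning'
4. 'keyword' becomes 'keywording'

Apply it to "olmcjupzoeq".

olmcjupzoeqing

Rule — append "ing".
Applying that to "olmcjupzoeq" gives "olmcjupzoeqing".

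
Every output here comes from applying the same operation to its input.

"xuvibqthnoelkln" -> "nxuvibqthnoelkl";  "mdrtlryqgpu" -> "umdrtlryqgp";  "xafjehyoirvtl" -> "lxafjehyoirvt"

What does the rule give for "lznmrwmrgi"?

ilznmrwmrg

Rule — move the last character to the front.
"lznmrwmrgi" → "ilznmrwmrg".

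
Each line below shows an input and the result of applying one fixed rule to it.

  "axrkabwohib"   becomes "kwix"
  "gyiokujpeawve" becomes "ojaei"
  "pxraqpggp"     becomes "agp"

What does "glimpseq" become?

mel

The transformation: move the first 3 characters to the end (rotate left by 3), then keep one character in every 3, starting at position 1 (positions 1st, 4th, 7th, ...).
Working it through for "glimpseq": intermediate "mpseqgli", final "mel".
(Check on "gyiokujpeawve": → "okujpeawvegyi" → "ojaei" ✓)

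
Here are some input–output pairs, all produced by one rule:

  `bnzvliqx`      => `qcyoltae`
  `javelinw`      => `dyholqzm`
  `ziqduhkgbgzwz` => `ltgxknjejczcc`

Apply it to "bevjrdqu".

Rule — shift every letter 3 places forward in the alphabet (wrapping around), then move the first character to the end.
Starting from "bevjrdqu": after the first operation, "ehymugtx"; after the second, "hymugtxe".
(Check on "ziqduhkgbgzwz": → "cltgxknjejczc" → "ltgxknjejczcc" ✓)

hymugtxe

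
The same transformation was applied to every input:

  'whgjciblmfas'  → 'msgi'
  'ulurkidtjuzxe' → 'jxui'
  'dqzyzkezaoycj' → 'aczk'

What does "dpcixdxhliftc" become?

ltcd

Rule — keep one character in every 3, starting at position 3 (positions 3rd, 6th, 9th, ...), then move the first 2 characters to the end (rotate left by 2).
"dpcixdxhliftc" → "cdlt" → "ltcd".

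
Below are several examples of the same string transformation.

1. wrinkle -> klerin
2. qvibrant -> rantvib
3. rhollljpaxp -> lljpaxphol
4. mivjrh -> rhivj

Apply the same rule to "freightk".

ghtkrei

What's happening: delete the first character, then move the first 3 characters to the end (rotate left by 3).
Starting from "freightk": after the first operation, "reightk"; after the second, "ghtkrei".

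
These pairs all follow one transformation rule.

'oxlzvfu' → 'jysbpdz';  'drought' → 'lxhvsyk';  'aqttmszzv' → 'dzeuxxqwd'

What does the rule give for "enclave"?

In each case the input is transformed by: move the last 2 characters to the front (rotate right by 2), then shift every letter 4 places forward in the alphabet (wrapping around).
On "enclave": the first step gives "veencla", and the second then gives "ziirgpe".

ziirgpe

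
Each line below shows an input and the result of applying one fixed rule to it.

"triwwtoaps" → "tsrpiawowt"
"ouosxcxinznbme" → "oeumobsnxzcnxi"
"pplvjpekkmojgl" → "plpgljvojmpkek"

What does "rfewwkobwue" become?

refuewwbwok

The transformation: take characters alternately from the front and the back (1st, last, 2nd, 2nd-last, ...).
Applying that to "rfewwkobwue" gives "refuewwbwok".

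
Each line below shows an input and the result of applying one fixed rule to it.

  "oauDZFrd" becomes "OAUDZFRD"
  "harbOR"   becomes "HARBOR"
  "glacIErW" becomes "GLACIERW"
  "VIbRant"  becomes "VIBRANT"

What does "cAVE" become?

CAVE

The rule is to convert every letter to uppercase.
"cAVE" → "CAVE".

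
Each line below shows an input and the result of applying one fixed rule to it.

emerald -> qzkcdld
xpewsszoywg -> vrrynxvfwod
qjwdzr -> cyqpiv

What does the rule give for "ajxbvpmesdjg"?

auoldrcifziw

In each case the input is transformed by: move the first 3 characters to the end (rotate left by 3), then shift every letter 1 place backward in the alphabet (wrapping around).
Applying both steps to "ajxbvpmesdjg": "bvpmesdjgajx", then "auoldrcifziw".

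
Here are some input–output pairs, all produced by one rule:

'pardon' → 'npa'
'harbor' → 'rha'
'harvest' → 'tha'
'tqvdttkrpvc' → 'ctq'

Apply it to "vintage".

In each case the input is transformed by: move the first 2 characters to the end (rotate left by 2), then keep only the last 3 characters.
Working it through for "vintage": intermediate "ntagevi", final "evi".

evi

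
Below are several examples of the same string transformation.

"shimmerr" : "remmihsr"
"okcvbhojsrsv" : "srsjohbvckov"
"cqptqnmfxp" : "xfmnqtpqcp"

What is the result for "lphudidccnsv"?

The transformation: move the last character to the front, then reverse the string.
For "lphudidccnsv" the result is "snccdiduhplv".
(Check on "cqptqnmfxp": → "pcqptqnmfx" → "xfmnqtpqcp" ✓)

snccdiduhplv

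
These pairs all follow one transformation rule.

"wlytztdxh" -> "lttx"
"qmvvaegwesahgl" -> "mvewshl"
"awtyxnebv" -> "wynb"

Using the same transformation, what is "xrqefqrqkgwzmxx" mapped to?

Rule — keep every other character starting from the second (positions 2nd, 4th, 6th, ...).
For "xrqefqrqkgwzmxx" the result is "reqqgzx".

reqqgzx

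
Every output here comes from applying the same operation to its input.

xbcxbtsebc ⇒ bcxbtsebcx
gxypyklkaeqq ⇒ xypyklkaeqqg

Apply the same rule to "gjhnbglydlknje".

jhnbglydlknjeg

In each case the input is transformed by: move the first character to the end.
So "gjhnbglydlknje" becomes "jhnbglydlknjeg".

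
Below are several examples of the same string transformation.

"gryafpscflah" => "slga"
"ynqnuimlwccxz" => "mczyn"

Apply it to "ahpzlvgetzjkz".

gzzaz

The rule is to keep one character in every 3, starting at position 1 (positions 1st, 4th, 7th, ...), then move the first 2 characters to the end (rotate left by 2).
For "ahpzlvgetzjkz", step one produces "azgzz"; step two turns that into "gzzaz".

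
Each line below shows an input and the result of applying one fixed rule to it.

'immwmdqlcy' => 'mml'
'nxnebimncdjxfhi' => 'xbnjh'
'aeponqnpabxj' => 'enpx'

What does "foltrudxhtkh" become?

orxk

In each case the input is transformed by: keep one character in every 3, starting at position 2 (positions 2nd, 5th, 8th, ...).
So "foltrudxhtkh" becomes "orxk".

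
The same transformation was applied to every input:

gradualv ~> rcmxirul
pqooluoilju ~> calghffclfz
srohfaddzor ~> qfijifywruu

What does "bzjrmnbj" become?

esasqaid

Rule — move the last 3 characters to the front (rotate right by 3), then shift every letter 9 places backward in the alphabet (wrapping around).
"bzjrmnbj" → "nbjbzjrm" → "esasqaid".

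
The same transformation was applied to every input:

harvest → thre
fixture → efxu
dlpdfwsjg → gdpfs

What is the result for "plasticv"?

cpat

What's happening: keep every other character starting from the first (positions 1st, 3rd, 5th, ...), then move the last character to the front.
"plasticv" → "patc" → "cpat".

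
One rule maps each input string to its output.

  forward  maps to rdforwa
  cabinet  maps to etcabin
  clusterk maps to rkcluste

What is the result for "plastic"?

Each output is the input with this applied: move the last 2 characters to the front (rotate right by 2).
Applying that to "plastic" gives "icplast".

icplast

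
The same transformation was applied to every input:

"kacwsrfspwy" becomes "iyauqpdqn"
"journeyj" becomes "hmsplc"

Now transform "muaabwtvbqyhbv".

ksyyzurtzowf

The pattern: delete the last 2 characters, then shift every letter 2 places backward in the alphabet (wrapping around).
On "muaabwtvbqyhbv" that produces "ksyyzurtzowf".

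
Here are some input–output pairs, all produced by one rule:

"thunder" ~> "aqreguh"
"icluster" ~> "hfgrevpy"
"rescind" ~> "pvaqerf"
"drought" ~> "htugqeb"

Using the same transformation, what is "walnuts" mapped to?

ahgfjny

In each case the input is transformed by: shift every letter 13 places forward in the alphabet (wrapping around) — i.e. ROT13, then move the first 3 characters to the end (rotate left by 3).
"walnuts" → "ahgfjny".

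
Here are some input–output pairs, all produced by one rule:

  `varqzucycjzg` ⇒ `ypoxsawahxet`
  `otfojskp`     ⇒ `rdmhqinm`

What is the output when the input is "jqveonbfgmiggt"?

otcmlzdekgeerh

Each output is the input with this applied: shift every letter 2 places backward in the alphabet (wrapping around), then move the first character to the end.
Applying both steps to "jqveonbfgmiggt": "hotcmlzdekgeer", then "otcmlzdekgeerh".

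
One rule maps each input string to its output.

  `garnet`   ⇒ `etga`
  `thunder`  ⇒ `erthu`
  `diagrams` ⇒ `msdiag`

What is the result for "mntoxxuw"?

In each case the input is transformed by: move the last 2 characters to the front (rotate right by 2), then delete the last 2 characters.
"mntoxxuw" → "uwmntoxx" → "uwmnto".
(Check on "thunder": → "erthund" → "erthu" ✓)

uwmnto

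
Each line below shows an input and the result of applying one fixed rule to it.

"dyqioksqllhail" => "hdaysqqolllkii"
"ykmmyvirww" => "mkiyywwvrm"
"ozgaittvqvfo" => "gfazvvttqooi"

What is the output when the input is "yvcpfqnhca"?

ccayvqpnhf

The transformation: sort the characters into reverse alphabetical order, then move the last 3 characters to the front (rotate right by 3).
Applying both steps to "yvcpfqnhca": "yvqpnhfcca", then "ccayvqpnhf".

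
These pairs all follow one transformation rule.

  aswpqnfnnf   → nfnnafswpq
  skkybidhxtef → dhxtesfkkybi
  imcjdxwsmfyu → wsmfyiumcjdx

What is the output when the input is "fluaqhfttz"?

hfttfzluaq

Each output is the input with this applied: swap the first and last characters, then swap the front and back halves of the string.
Working it through for "fluaqhfttz": intermediate "zluaqhfttf", final "hfttfzluaq".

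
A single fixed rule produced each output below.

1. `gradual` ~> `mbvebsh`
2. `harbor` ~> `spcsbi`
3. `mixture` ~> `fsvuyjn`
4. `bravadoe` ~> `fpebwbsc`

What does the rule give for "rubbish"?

itjccvs

The pattern: shift every letter 1 place forward in the alphabet (wrapping around), then reverse the string.
On "rubbish": the first step gives "svccjti", and the second then gives "itjccvs".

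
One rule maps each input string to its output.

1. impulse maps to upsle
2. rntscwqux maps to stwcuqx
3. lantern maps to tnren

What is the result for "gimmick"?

mmcik

Rule — delete the first 2 characters, then swap each adjacent pair of characters (1↔2, 3↔4, ...).
For "gimmick", step one produces "mmick"; step two turns that into "mmcik".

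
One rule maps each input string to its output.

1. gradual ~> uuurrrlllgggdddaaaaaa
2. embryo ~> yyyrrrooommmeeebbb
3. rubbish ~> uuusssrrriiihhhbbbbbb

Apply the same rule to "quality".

yyyuuutttqqqllliiiaaa

In each case the input is transformed by: sort the characters into reverse alphabetical order, then repeat every character 3 times.
Working it through for "quality": intermediate "yutqlia", final "yyyuuutttqqqllliiiaaa".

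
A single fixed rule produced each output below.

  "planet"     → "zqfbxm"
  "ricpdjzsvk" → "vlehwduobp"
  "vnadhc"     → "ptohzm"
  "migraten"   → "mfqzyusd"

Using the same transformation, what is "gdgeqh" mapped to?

qctsps

Rule — swap the front and back halves of the string, then shift every letter 12 places forward in the alphabet (wrapping around).
For "gdgeqh", step one produces "eqhgdg"; step two turns that into "qctsps".
(Check on "planet": → "netpla" → "zqfbxm" ✓)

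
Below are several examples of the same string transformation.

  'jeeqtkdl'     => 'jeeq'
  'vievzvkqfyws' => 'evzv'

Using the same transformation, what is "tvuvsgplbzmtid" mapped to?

Each output is the input with this applied: swap the front and back halves of the string, then keep only the last 4 characters.
On "tvuvsgplbzmtid" that produces "vsgp".

vsgp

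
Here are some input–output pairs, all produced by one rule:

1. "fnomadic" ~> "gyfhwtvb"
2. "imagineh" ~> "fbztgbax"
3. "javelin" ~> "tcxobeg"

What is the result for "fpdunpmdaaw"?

iynwigwfttp

In each case the input is transformed by: swap each adjacent pair of characters (1↔2, 3↔4, ...), then shift every letter 7 places backward in the alphabet (wrapping around).
For "fpdunpmdaaw" the result is "iynwigwfttp".
(Check on "javelin": → "ajeviln" → "tcxobeg" ✓)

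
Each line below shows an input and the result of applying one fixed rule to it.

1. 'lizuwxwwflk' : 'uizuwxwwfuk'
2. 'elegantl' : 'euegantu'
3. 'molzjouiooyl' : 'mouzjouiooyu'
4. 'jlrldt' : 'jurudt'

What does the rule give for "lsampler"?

Looking at the pairs, the operation is to replace every "l" with "u".
So "lsampler" becomes "usampuer".

usampuer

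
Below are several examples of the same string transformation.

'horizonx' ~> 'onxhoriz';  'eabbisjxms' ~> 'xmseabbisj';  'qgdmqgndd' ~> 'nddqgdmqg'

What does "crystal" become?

talcrys

The pattern: move the last 3 characters to the front (rotate right by 3).
For "crystal" the result is "talcrys".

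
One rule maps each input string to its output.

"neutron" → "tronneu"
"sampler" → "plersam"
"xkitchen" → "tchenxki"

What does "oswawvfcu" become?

awvfcuosw

The rule is to move the first 3 characters to the end (rotate left by 3).
On "oswawvfcu" that produces "awvfcuosw".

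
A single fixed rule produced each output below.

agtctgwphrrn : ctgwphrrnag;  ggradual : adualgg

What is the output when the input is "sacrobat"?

The transformation: move the first 2 characters to the end (rotate left by 2), then delete the first character.
For "sacrobat", step one produces "crobatsa"; step two turns that into "robatsa".

robatsa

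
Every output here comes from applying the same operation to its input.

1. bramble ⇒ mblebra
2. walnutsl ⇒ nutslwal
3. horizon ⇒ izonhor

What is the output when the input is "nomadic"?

Rule — move the first 3 characters to the end (rotate left by 3).
So "nomadic" becomes "adicnom".

adicnom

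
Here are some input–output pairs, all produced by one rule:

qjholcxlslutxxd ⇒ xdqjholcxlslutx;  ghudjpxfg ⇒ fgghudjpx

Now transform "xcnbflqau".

The rule is to move the last 2 characters to the front (rotate right by 2).
So "xcnbflqau" becomes "auxcnbflq".

auxcnbflq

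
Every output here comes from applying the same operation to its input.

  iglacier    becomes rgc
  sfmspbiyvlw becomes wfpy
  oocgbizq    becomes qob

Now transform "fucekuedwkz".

Each output is the input with this applied: keep one character in every 3, starting at position 2 (positions 2nd, 5th, 8th, ...), then move the last character to the front.
"fucekuedwkz" → "ukdz" → "zukd".

zukd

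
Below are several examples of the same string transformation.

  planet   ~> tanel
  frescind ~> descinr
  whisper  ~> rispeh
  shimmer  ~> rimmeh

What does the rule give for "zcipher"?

Looking at the pairs, the operation is to delete the first character, then swap the first and last characters.
Working it through for "zcipher": intermediate "cipher", final "riphec".

riphec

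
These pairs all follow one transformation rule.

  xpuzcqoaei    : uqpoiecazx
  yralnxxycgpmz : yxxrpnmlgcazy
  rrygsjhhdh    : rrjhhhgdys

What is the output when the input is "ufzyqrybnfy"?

yyurqnffbzy

What's happening: sort the characters into reverse alphabetical order, then move the first 2 characters to the end (rotate left by 2).
On "ufzyqrybnfy": the first step gives "zyyyurqnffb", and the second then gives "yyurqnffbzy".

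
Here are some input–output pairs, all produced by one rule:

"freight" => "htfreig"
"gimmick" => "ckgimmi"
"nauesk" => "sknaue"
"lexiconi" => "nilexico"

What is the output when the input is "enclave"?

Rule — move the last 2 characters to the front (rotate right by 2).
So "enclave" becomes "veencla".

veencla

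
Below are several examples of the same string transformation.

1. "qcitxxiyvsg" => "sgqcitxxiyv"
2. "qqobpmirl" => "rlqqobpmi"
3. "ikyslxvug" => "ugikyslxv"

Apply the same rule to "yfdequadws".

The pattern: move the last 2 characters to the front (rotate right by 2).
On "yfdequadws" that produces "wsyfdequad".

wsyfdequad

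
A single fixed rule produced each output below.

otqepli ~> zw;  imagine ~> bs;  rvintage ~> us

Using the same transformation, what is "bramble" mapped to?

The rule is to shift every letter 12 places backward in the alphabet (wrapping around), then keep only the last 2 characters.
For "bramble", step one produces "pfoapzs"; step two turns that into "zs".

zs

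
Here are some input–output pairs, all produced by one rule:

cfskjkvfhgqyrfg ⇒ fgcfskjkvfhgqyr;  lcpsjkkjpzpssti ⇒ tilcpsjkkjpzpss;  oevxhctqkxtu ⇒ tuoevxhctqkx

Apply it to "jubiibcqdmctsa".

sajubiibcqdmct

The transformation: move the last 2 characters to the front (rotate right by 2).
On "jubiibcqdmctsa" that produces "sajubiibcqdmct".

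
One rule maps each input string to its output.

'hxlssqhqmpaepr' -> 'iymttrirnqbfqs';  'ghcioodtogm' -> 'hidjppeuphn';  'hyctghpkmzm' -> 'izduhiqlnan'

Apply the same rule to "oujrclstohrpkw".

In each case the input is transformed by: shift every letter 1 place forward in the alphabet (wrapping around).
Applying that to "oujrclstohrpkw" gives "pvksdmtupisqlx".

pvksdmtupisqlx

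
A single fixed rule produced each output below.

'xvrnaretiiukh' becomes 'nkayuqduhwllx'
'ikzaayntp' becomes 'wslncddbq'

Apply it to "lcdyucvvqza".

In each case the input is transformed by: move the last 2 characters to the front (rotate right by 2), then shift every letter 3 places forward in the alphabet (wrapping around).
Starting from "lcdyucvvqza": after the first operation, "zalcdyucvvq"; after the second, "cdofgbxfyyt".

cdofgbxfyyt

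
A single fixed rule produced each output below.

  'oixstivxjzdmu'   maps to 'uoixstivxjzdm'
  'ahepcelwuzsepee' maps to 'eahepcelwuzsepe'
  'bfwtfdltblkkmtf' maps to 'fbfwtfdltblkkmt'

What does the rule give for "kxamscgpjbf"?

The transformation: move the last character to the front.
On "kxamscgpjbf" that produces "fkxamscgpjb".

fkxamscgpjb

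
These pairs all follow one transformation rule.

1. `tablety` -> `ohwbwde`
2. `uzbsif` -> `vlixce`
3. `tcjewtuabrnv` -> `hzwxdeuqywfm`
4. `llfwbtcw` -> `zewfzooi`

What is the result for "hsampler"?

psohukvd

Rule — move the first 3 characters to the end (rotate left by 3), then shift every letter 3 places forward in the alphabet (wrapping around).
Working it through for "hsampler": intermediate "mplerhsa", final "psohukvd".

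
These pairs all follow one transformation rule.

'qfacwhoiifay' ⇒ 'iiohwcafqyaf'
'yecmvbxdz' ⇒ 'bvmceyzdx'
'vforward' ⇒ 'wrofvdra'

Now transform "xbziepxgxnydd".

Looking at the pairs, the operation is to move the last 3 characters to the front (rotate right by 3), then reverse the string.
Working it through for "xbziepxgxnydd": intermediate "yddxbziepxgxn", final "nxgxpeizbxddy".

nxgxpeizbxddy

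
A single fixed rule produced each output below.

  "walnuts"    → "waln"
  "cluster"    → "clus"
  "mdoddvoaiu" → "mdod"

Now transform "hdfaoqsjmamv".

In each case the input is transformed by: keep only the first 4 characters.
On "hdfaoqsjmamv" that produces "hdfa".

hdfa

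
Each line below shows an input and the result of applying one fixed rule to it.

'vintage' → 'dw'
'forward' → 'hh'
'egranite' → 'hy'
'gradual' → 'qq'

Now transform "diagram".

qq

Rule — shift every letter 10 places backward in the alphabet (wrapping around), then keep one character in every 3, starting at position 3 (positions 3rd, 6th, 9th, ...).
Starting from "diagram": after the first operation, "tyqwhqc"; after the second, "qq".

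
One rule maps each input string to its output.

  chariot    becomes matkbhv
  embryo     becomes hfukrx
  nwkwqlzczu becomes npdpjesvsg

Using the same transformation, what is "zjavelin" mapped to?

gctoxebs

Each output is the input with this applied: shift every letter 7 places backward in the alphabet (wrapping around), then swap the first and last characters.
For "zjavelin", step one produces "sctoxebg"; step two turns that into "gctoxebs".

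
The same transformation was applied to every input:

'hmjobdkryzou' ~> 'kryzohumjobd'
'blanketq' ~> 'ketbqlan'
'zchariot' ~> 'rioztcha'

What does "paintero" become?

terpoain

The transformation: swap the first and last characters, then swap the front and back halves of the string.
Applying both steps to "paintero": "oainterp", then "terpoain".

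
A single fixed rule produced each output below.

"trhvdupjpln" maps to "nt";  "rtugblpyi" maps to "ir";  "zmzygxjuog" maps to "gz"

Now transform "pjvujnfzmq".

The rule is to move the last character to the front, then keep only the first 2 characters.
On "pjvujnfzmq": the first step gives "qpjvujnfzm", and the second then gives "qp".

qp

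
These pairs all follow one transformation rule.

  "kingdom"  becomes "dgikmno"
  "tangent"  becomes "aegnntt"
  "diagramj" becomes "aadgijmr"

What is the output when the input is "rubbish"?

bbhirsu

In each case the input is transformed by: sort the characters into alphabetical order.
So "rubbish" becomes "bbhirsu".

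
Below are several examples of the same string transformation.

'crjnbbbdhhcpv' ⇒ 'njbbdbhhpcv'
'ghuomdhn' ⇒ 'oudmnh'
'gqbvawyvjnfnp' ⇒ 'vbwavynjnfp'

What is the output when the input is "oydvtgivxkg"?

vdgtvikxg

The pattern: swap each adjacent pair of characters (1↔2, 3↔4, ...), then delete the first 2 characters.
For "oydvtgivxkg", step one produces "yovdgtvikxg"; step two turns that into "vdgtvikxg".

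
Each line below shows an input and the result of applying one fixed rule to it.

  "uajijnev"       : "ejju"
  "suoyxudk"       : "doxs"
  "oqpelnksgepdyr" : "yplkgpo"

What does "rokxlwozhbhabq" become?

Looking at the pairs, the operation is to keep every other character starting from the first (positions 1st, 3rd, 5th, ...), then swap the first and last characters.
Starting from "rokxlwozhbhabq": after the first operation, "rklohhb"; after the second, "bklohhr".
(Check on "uajijnev": → "ujje" → "ejju" ✓)

bklohhr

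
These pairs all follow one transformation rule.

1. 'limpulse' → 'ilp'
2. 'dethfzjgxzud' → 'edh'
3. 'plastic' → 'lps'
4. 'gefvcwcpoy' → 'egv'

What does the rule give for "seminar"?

esi

What's happening: swap each adjacent pair of characters (1↔2, 3↔4, ...), then keep only the first 3 characters.
Starting from "seminar": after the first operation, "esimanr"; after the second, "esi".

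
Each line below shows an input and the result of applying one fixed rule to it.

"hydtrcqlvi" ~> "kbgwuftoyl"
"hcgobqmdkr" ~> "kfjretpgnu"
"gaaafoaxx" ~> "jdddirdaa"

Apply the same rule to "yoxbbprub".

Each output is the input with this applied: shift every letter 3 places forward in the alphabet (wrapping around).
For "yoxbbprub" the result is "braeesuxe".

braeesuxe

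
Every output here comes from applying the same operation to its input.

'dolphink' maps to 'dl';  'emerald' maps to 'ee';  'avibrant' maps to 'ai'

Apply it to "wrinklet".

wi

The transformation: keep every other character starting from the first (positions 1st, 3rd, 5th, ...), then delete the last 2 characters.
Starting from "wrinklet": after the first operation, "wike"; after the second, "wi".
(Check on "emerald": → "eead" → "ee" ✓)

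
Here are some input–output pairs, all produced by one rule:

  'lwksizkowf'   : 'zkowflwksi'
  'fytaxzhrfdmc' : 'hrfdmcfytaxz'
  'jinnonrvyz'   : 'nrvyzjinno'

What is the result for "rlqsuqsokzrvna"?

The rule is to swap the front and back halves of the string.
So "rlqsuqsokzrvna" becomes "okzrvnarlqsuqs".

okzrvnarlqsuqs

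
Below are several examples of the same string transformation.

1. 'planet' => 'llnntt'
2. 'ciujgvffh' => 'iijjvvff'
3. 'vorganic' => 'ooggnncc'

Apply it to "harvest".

aavvss

What's happening: keep every other character starting from the second (positions 2nd, 4th, 6th, ...), then double every character.
Applying both steps to "harvest": "avs", then "aavvss".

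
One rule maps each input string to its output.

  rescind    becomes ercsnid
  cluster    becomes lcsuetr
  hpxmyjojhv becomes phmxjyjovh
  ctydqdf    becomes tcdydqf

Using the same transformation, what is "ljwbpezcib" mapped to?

Rule — swap each adjacent pair of characters (1↔2, 3↔4, ...).
Doing the same to "ljwbpezcib": "jlbwepczbi".

jlbwepczbi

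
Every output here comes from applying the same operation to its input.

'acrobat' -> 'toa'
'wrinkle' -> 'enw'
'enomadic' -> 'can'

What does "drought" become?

tud

Looking at the pairs, the operation is to reverse the string, then keep one character in every 3, starting at position 1 (positions 1st, 4th, 7th, ...).
On "drought": the first step gives "thguord", and the second then gives "tud".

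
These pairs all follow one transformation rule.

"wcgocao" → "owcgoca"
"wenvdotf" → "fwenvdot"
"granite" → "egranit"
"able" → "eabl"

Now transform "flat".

tfla

Each output is the input with this applied: move the last character to the front.
On "flat" that produces "tfla".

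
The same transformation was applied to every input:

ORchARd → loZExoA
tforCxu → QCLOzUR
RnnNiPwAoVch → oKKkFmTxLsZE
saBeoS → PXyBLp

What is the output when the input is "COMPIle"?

zljmfIB

The pattern: shift every letter 3 places backward in the alphabet (wrapping around), then flip the case of every letter.
Starting from "COMPIle": after the first operation, "ZLJMFib"; after the second, "zljmfIB".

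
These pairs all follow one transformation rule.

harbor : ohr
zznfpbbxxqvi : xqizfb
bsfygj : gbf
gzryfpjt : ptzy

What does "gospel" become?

The pattern: swap the front and back halves of the string, then keep every other character starting from the second (positions 2nd, 4th, 6th, ...).
Starting from "gospel": after the first operation, "pelgos"; after the second, "egs".

egs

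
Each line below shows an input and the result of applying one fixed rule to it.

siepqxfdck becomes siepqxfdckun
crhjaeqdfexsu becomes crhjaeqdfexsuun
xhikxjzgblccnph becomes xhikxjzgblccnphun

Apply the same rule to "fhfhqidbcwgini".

In each case the input is transformed by: append "un".
For "fhfhqidbcwgini" the result is "fhfhqidbcwginiun".

fhfhqidbcwginiun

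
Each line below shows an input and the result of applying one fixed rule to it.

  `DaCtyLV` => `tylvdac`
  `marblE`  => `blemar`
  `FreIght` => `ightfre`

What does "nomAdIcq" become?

adicqnom

Looking at the pairs, the operation is to move the first 3 characters to the end (rotate left by 3), then convert every letter to lowercase.
For "nomAdIcq", step one produces "AdIcqnom"; step two turns that into "adicqnom".
(Check on "marblE": → "blEmar" → "blemar" ✓)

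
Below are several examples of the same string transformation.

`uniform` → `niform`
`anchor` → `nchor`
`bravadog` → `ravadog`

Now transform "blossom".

lossom

The transformation: delete the first character.
On "blossom" that produces "lossom".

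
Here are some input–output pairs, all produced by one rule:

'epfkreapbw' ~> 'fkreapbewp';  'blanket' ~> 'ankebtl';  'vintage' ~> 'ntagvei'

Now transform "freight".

eighftr

In each case the input is transformed by: swap the first and last characters, then move the first 2 characters to the end (rotate left by 2).
Starting from "freight": after the first operation, "treighf"; after the second, "eighftr".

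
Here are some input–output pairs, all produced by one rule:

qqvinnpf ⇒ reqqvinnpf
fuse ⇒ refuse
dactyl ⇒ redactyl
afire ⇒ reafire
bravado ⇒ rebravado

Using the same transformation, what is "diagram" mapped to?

rediagram

Looking at the pairs, the operation is to prepend "re".
"diagram" → "rediagram".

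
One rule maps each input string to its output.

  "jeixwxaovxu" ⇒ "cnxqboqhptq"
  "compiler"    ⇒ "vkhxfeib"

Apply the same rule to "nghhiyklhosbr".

gkzualahbared

The rule is to shift every letter 7 places backward in the alphabet (wrapping around), then take characters alternately from the front and the back (1st, last, 2nd, 2nd-last, ...).
Applying both steps to "nghhiyklhosbr": "gzaabrdeahluk", then "gkzualahbared".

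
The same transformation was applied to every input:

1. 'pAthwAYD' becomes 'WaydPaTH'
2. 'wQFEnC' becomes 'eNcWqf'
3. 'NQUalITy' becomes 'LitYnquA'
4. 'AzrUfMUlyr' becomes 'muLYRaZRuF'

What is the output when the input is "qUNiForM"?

fORmQunI

Rule — flip the case of every letter, then swap the front and back halves of the string.
Doing the same to "qUNiForM": "fORmQunI".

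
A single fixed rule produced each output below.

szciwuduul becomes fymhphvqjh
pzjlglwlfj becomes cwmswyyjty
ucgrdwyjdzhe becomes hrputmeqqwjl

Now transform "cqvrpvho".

pbduiiec

In each case the input is transformed by: take characters alternately from the front and the back (1st, last, 2nd, 2nd-last, ...), then shift every letter 13 places forward in the alphabet (wrapping around) — i.e. ROT13.
Working it through for "cqvrpvho": intermediate "coqhvvrp", final "pbduiiec".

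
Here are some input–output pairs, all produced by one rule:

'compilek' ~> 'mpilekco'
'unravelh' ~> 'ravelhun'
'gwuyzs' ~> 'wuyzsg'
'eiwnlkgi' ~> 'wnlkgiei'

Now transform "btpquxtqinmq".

uxtqinmqbtpq

The pattern: move the last 2 characters to the front (rotate right by 2), then swap the front and back halves of the string.
Applying both steps to "btpquxtqinmq": "mqbtpquxtqin", then "uxtqinmqbtpq".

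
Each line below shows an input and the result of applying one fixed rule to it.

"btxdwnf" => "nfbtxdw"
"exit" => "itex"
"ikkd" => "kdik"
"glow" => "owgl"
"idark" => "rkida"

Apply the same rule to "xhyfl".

flxhy

Looking at the pairs, the operation is to move the last 2 characters to the front (rotate right by 2).
"xhyfl" → "flxhy".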